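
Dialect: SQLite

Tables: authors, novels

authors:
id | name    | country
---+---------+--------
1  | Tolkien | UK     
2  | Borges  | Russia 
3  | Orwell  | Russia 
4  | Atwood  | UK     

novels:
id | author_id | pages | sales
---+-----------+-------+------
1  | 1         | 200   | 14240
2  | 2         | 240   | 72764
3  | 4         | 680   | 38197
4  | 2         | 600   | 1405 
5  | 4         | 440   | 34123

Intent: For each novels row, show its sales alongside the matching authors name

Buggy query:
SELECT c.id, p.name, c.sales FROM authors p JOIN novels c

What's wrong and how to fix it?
Bug: Missing join condition: each novels row is matched to all authors rows instead of just its own

Fix: Specify the join condition linking the foreign key to the parent id

Corrected query:
SELECT c.id, p.name, c.sales FROM authors p JOIN novels c ON c.author_id = p.id

Result:
id | name    | sales
---+---------+------
1  | Tolkien | 14240
2  | Borges  | 72764
3  | Atwood  | 38197
4  | Borges  | 1405 
5  | Atwood  | 34123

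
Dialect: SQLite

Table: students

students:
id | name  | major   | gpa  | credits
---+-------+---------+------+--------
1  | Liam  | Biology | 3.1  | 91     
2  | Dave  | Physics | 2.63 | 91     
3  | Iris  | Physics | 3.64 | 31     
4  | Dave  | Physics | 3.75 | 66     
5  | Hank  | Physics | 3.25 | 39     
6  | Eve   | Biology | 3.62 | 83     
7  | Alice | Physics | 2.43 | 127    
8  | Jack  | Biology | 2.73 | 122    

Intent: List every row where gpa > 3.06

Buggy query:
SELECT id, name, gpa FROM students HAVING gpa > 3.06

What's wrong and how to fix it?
Bug: This is a non-aggregate query (no GROUP BY, no aggregates), so in SQLite the HAVING clause is invalid here; a row-level condition belongs in WHERE

Fix: Replace HAVING with WHERE since the condition applies to individual rows

Corrected query:
SELECT id, name, gpa FROM students WHERE gpa > 3.06

Result:
id | name | gpa 
---+------+-----
1  | Liam | 3.1 
3  | Iris | 3.64
4  | Dave | 3.75
5  | Hank | 3.25
6  | Eve  | 3.62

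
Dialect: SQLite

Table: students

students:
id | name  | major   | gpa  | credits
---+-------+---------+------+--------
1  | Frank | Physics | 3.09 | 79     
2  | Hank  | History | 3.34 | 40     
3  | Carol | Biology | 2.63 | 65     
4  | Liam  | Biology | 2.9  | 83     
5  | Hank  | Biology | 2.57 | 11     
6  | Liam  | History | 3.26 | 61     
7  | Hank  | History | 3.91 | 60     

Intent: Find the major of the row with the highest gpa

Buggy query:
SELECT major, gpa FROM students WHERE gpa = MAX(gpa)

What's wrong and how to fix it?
Bug: WHERE is evaluated per row; an aggregate over the whole table isn't defined there

Fix: Use a subquery: WHERE gpa = (SELECT MAX(gpa) FROM students)

Corrected query:
SELECT major, gpa FROM students WHERE gpa = (SELECT MAX(gpa) FROM students)

Result:
major   | gpa 
--------+-----
History | 3.91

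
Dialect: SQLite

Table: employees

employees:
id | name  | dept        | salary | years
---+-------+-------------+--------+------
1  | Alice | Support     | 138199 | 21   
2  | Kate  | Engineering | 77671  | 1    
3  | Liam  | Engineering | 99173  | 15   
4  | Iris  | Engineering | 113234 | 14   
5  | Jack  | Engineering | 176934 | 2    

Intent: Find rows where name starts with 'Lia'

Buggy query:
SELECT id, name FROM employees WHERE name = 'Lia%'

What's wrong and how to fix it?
Bug: Wildcards only work with LIKE; '=' treats '%' as a literal character

Fix: Replace '=' with LIKE so 'Lia%' is treated as a pattern

Corrected query:
SELECT id, name FROM employees WHERE name LIKE 'Lia%'

Result:
id | name
---+-----
3  | Liam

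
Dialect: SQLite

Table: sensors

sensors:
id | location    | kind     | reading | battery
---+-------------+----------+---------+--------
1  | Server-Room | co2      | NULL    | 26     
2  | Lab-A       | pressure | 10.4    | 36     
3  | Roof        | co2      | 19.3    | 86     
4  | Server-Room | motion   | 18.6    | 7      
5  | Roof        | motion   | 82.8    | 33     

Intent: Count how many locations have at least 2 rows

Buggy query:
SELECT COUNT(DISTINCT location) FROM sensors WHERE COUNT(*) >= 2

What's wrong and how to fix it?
Bug: WHERE filters individual rows, not groups, so a group-level COUNT is invalid there

Fix: Use a subquery that GROUPs and filters with HAVING, then count its rows

Corrected query:
SELECT COUNT(*) FROM (SELECT location FROM sensors GROUP BY location HAVING COUNT(*) >= 2)

Result:
COUNT(*)
--------
2       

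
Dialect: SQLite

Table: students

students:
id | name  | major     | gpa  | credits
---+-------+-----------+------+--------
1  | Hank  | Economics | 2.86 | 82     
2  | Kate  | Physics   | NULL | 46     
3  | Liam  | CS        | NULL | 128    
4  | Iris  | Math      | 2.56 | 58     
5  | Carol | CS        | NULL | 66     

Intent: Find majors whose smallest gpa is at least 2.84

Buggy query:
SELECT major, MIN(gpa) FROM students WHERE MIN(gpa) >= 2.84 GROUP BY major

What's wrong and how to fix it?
Bug: MIN() in WHERE is a misuse of aggregate

Fix: Use HAVING for the per-group MIN condition

Corrected query:
SELECT major, MIN(gpa) FROM students GROUP BY major HAVING MIN(gpa) >= 2.84

Result:
major     | MIN(gpa)
----------+---------
Economics | 2.86    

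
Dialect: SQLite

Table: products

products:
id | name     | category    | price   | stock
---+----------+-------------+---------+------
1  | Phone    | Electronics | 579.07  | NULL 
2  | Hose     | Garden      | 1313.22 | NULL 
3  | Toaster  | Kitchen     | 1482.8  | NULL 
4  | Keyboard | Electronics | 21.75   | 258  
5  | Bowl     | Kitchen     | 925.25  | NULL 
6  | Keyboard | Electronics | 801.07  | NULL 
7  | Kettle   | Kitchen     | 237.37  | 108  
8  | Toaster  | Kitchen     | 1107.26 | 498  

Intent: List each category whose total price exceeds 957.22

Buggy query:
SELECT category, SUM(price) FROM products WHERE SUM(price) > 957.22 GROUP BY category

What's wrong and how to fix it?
Bug: WHERE runs before GROUP BY, so aggregates aren't available there

Fix: Use HAVING (which filters groups after aggregation) instead of WHERE

Corrected query:
SELECT category, SUM(price) FROM products GROUP BY category HAVING SUM(price) > 957.22

Result:
category    | SUM(price)
------------+-----------
Electronics | 1401.89   
Garden      | 1313.22   
Kitchen     | 3752.68   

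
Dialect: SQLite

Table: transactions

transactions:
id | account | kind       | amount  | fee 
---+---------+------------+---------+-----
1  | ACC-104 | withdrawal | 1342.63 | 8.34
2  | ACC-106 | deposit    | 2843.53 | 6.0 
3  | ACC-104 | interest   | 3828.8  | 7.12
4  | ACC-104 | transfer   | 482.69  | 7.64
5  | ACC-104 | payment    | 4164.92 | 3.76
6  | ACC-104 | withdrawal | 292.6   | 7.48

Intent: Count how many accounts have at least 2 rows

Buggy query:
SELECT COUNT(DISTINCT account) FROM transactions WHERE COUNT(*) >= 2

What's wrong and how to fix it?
Bug: WHERE filters individual rows, not groups, so a group-level COUNT is invalid there

Fix: Group first with HAVING COUNT(*) >= 2, then COUNT the resulting groups

Corrected query:
SELECT COUNT(*) FROM (SELECT account FROM transactions GROUP BY account HAVING COUNT(*) >= 2)

Result:
COUNT(*)
--------
1       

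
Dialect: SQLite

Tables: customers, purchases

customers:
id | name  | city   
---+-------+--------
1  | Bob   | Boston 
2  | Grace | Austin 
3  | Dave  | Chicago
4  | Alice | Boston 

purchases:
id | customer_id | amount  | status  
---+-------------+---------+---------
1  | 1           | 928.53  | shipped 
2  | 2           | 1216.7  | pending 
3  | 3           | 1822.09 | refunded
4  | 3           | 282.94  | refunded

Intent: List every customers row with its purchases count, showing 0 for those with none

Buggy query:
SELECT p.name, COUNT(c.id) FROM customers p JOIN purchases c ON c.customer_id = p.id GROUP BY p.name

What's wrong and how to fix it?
Bug: An inner join excludes parents with zero children

Fix: Switch to LEFT JOIN to retain unmatched parent rows

Corrected query:
SELECT p.name, COUNT(c.id) FROM customers p LEFT JOIN purchases c ON c.customer_id = p.id GROUP BY p.name

Result:
name  | COUNT(c.id)
------+------------
Alice | 0          
Bob   | 1          
Dave  | 2          
Grace | 1          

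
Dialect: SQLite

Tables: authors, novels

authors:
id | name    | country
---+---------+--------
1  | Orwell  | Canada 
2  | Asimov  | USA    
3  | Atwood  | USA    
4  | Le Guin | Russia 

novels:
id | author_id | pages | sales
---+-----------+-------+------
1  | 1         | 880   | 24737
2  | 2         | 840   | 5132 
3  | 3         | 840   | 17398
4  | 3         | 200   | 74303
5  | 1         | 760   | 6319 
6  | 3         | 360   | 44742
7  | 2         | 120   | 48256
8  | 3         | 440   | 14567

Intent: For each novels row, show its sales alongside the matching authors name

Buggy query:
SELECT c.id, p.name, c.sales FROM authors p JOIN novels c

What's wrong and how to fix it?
Bug: Missing join condition: each novels row is matched to all authors rows instead of just its own

Fix: Add ON c.author_id = p.id to the JOIN

Corrected query:
SELECT c.id, p.name, c.sales FROM authors p JOIN novels c ON c.author_id = p.id

Result:
id | name   | sales
---+--------+------
1  | Orwell | 24737
2  | Asimov | 5132 
3  | Atwood | 17398
4  | Atwood | 74303
5  | Orwell | 6319 
6  | Atwood | 44742
7  | Asimov | 48256
8  | Atwood | 14567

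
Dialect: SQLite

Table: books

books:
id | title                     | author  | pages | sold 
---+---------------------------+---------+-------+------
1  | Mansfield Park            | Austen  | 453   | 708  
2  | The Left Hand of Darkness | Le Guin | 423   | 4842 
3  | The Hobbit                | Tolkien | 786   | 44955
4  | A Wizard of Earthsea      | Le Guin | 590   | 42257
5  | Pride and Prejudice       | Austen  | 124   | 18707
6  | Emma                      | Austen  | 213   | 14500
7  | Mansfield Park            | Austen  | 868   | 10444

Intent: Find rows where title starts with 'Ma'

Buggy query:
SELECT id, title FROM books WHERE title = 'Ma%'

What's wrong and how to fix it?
Bug: Wildcards only work with LIKE; '=' treats '%' as a literal character

Fix: Use LIKE for wildcard pattern matching

Corrected query:
SELECT id, title FROM books WHERE title LIKE 'Ma%'

Result:
id | title         
---+---------------
1  | Mansfield Park
7  | Mansfield Park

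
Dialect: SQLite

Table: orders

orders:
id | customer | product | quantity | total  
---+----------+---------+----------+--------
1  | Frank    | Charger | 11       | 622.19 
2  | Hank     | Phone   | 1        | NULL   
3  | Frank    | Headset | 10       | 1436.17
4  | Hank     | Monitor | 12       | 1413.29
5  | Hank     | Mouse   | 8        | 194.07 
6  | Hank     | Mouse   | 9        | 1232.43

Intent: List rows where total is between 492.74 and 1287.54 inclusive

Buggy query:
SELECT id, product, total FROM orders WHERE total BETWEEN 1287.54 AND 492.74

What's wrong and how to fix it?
Bug: BETWEEN expects the lower bound first; with 1287.54 AND 492.74 the range is empty

Fix: Write BETWEEN 492.74 AND 1287.54

Corrected query:
SELECT id, product, total FROM orders WHERE total BETWEEN 492.74 AND 1287.54

Result:
id | product | total  
---+---------+--------
1  | Charger | 622.19 
6  | Mouse   | 1232.43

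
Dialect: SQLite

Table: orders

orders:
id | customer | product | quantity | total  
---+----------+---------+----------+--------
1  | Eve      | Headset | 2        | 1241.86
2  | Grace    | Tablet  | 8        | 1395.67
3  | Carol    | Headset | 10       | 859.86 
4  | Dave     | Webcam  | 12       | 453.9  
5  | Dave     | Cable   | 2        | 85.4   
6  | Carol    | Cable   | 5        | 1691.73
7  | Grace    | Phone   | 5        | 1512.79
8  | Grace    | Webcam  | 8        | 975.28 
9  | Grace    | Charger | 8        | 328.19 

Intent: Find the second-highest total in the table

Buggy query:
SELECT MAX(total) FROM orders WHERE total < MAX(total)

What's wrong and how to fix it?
Bug: MAX(total) on the right of the comparison is an aggregate-in-WHERE error

Fix: Compute the overall MAX in a subquery, then take MAX of rows below it

Corrected query:
SELECT MAX(total) FROM orders WHERE total < (SELECT MAX(total) FROM orders)

Result:
MAX(total)
----------
1512.79   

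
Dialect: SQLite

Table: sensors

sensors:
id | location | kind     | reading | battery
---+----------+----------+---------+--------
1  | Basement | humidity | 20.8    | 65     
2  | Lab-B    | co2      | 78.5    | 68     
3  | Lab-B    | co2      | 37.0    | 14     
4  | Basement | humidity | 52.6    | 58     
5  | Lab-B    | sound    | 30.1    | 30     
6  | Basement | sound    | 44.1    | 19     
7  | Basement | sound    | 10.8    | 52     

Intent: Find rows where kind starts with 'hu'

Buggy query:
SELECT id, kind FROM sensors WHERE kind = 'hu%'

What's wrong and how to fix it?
Bug: Wildcards only work with LIKE; '=' treats '%' as a literal character

Fix: Use LIKE for wildcard pattern matching

Corrected query:
SELECT id, kind FROM sensors WHERE kind LIKE 'hu%'

Result:
id | kind    
---+---------
1  | humidity
4  | humidity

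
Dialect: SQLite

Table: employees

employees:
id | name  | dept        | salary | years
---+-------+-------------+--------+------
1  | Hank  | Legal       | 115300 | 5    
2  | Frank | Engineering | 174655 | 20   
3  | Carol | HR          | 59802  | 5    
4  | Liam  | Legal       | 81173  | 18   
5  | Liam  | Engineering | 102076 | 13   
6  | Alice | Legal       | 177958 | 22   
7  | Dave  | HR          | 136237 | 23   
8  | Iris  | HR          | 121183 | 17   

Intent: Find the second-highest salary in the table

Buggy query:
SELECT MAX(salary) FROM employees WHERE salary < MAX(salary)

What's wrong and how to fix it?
Bug: MAX(salary) on the right of the comparison is an aggregate-in-WHERE error

Fix: Put the inner MAX in a scalar subquery

Corrected query:
SELECT MAX(salary) FROM employees WHERE salary < (SELECT MAX(salary) FROM employees)

Result:
MAX(salary)
-----------
174655     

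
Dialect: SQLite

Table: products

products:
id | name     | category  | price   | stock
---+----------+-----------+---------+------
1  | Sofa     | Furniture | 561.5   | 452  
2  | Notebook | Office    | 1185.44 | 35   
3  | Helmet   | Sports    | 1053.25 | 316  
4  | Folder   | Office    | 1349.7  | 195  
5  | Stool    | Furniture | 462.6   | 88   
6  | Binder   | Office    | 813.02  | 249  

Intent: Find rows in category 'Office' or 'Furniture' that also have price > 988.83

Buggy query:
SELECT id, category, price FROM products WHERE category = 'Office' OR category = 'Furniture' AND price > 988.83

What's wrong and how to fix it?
Bug: AND binds tighter than OR, so this parses as category = 'Office' OR (category = 'Furniture' AND price > 988.83)

Fix: Group the OR with parentheses (or use IN), then AND the threshold

Corrected query:
SELECT id, category, price FROM products WHERE (category = 'Office' OR category = 'Furniture') AND price > 988.83

Result:
id | category | price  
---+----------+--------
2  | Office   | 1185.44
4  | Office   | 1349.7 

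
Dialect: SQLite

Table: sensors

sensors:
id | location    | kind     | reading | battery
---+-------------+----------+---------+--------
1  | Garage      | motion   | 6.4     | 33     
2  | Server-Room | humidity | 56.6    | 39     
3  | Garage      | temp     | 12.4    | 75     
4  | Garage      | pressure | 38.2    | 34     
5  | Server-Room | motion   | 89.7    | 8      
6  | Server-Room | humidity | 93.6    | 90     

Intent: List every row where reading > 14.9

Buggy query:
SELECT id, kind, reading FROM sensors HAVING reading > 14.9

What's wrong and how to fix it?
Bug: This is a non-aggregate query (no GROUP BY, no aggregates), so in SQLite the HAVING clause is invalid here; a row-level condition belongs in WHERE

Fix: Replace HAVING with WHERE since the condition applies to individual rows

Corrected query:
SELECT id, kind, reading FROM sensors WHERE reading > 14.9

Result:
id | kind     | reading
---+----------+--------
2  | humidity | 56.6   
4  | pressure | 38.2   
5  | motion   | 89.7   
6  | humidity | 93.6   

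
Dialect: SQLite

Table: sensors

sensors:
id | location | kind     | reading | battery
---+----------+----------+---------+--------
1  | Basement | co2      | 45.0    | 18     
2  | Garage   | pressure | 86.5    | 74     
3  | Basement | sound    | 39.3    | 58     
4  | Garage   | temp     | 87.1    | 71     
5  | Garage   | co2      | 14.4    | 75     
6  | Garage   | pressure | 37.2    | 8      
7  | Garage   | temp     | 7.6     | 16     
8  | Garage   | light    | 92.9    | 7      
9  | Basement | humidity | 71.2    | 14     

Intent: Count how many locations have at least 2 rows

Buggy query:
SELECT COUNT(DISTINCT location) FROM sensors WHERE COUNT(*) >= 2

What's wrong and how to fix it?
Bug: WHERE filters individual rows, not groups, so a group-level COUNT is invalid there

Fix: Group first with HAVING COUNT(*) >= 2, then COUNT the resulting groups

Corrected query:
SELECT COUNT(*) FROM (SELECT location FROM sensors GROUP BY location HAVING COUNT(*) >= 2)

Result:
COUNT(*)
--------
2       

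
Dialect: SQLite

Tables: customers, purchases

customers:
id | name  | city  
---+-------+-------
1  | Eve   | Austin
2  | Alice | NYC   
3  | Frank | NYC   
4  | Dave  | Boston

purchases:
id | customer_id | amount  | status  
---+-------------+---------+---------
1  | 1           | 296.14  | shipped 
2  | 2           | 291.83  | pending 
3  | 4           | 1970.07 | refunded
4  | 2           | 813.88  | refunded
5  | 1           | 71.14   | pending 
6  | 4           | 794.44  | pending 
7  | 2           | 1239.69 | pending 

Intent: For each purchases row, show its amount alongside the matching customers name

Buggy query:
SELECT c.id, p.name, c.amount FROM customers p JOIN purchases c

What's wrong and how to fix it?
Bug: JOIN with no ON clause produces a cartesian product; every purchases row pairs with every customers row

Fix: Add ON c.customer_id = p.id to the JOIN

Corrected query:
SELECT c.id, p.name, c.amount FROM customers p JOIN purchases c ON c.customer_id = p.id

Result:
id | name  | amount 
---+-------+--------
1  | Eve   | 296.14 
2  | Alice | 291.83 
3  | Dave  | 1970.07
4  | Alice | 813.88 
5  | Eve   | 71.14  
6  | Dave  | 794.44 
7  | Alice | 1239.69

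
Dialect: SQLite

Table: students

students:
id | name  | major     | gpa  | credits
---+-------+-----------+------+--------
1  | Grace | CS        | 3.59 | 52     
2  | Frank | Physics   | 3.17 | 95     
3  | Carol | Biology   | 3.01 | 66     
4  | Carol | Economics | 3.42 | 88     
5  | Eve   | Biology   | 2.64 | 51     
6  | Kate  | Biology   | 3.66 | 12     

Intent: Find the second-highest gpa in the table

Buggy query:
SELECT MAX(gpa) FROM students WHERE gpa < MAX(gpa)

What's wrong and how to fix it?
Bug: The inner MAX is an aggregate inside WHERE, which is not allowed

Fix: Compute the overall MAX in a subquery, then take MAX of rows below it

Corrected query:
SELECT MAX(gpa) FROM students WHERE gpa < (SELECT MAX(gpa) FROM students)

Result:
MAX(gpa)
--------
3.59    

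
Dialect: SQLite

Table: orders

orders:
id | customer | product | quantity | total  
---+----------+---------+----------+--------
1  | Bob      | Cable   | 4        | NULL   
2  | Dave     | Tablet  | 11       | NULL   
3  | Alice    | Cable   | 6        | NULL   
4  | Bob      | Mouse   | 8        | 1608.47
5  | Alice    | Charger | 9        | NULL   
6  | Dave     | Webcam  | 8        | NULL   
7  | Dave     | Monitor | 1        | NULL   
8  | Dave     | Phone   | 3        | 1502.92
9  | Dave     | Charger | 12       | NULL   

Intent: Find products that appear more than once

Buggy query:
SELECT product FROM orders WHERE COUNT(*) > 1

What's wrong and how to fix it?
Bug: COUNT(*) is an aggregate and cannot be used in WHERE

Fix: Group first, then use HAVING for the count condition

Corrected query:
SELECT product FROM orders GROUP BY product HAVING COUNT(*) > 1

Result:
product
-------
Cable  
Charger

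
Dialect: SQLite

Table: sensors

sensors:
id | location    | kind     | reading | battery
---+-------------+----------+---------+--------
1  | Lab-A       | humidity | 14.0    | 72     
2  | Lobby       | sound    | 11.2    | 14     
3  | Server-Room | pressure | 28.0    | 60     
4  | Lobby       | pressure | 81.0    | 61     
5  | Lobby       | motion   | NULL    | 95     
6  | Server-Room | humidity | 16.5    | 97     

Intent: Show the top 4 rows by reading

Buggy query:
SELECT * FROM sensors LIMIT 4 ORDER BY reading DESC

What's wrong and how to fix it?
Bug: ORDER BY cannot follow LIMIT; LIMIT is the final clause

Fix: Swap the clauses: ORDER BY first, then LIMIT

Corrected query:
SELECT * FROM sensors ORDER BY reading DESC LIMIT 4

Result:
id | location    | kind     | reading | battery
---+-------------+----------+---------+--------
4  | Lobby       | pressure | 81      | 61     
3  | Server-Room | pressure | 28      | 60     
6  | Server-Room | humidity | 16.5    | 97     
1  | Lab-A       | humidity | 14      | 72     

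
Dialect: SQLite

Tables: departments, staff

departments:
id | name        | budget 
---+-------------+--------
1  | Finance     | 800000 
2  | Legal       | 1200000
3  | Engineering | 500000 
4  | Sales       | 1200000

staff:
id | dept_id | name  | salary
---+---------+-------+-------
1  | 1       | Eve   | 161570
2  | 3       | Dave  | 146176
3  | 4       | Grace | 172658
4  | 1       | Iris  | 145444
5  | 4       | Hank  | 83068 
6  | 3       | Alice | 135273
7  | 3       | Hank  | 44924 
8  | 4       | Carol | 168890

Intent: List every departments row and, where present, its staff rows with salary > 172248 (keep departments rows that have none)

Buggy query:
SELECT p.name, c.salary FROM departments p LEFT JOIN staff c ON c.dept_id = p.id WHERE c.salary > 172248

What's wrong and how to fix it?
Bug: A WHERE condition on the right-hand table after LEFT JOIN drops unmatched parents

Fix: Move the right-table condition into the ON clause so unmatched parents are kept

Corrected query:
SELECT p.name, c.salary FROM departments p LEFT JOIN staff c ON c.dept_id = p.id AND c.salary > 172248

Result:
name        | salary
------------+-------
Finance     | NULL  
Legal       | NULL  
Engineering | NULL  
Sales       | 172658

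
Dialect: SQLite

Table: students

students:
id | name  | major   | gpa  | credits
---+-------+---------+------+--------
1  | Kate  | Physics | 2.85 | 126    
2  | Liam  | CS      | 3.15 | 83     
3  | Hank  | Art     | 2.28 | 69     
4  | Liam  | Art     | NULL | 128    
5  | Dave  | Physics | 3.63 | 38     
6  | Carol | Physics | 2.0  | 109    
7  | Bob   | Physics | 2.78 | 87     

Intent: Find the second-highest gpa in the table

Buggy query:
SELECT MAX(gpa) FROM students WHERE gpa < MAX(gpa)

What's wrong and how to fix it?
Bug: The inner MAX is an aggregate inside WHERE, which is not allowed

Fix: Compute the overall MAX in a subquery, then take MAX of rows below it

Corrected query:
SELECT MAX(gpa) FROM students WHERE gpa < (SELECT MAX(gpa) FROM students)

Result:
MAX(gpa)
--------
3.15    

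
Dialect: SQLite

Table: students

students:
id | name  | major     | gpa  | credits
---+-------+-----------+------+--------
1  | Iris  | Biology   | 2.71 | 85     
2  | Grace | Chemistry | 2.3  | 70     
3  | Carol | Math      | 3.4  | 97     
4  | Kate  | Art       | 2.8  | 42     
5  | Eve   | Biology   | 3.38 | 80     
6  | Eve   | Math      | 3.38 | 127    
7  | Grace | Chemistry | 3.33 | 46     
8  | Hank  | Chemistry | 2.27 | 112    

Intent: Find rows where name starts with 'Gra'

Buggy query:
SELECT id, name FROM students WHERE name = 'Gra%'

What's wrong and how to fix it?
Bug: '=' compares the literal string including the % character; pattern matching needs LIKE

Fix: Use LIKE for wildcard pattern matching

Corrected query:
SELECT id, name FROM students WHERE name LIKE 'Gra%'

Result:
id | name 
---+------
2  | Grace
7  | Grace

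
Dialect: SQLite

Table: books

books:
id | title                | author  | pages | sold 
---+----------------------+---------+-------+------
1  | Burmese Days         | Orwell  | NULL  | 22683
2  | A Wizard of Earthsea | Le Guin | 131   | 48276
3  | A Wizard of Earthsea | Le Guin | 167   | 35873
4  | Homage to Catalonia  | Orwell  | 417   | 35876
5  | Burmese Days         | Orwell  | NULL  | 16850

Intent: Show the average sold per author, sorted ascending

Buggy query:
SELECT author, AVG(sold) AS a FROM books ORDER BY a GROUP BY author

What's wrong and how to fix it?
Bug: GROUP BY must precede ORDER BY

Fix: Move ORDER BY to the end, after GROUP BY

Corrected query:
SELECT author, AVG(sold) AS a FROM books GROUP BY author ORDER BY a

Result:
author  | a           
--------+-------------
Orwell  | 25136.333333
Le Guin | 42074.5     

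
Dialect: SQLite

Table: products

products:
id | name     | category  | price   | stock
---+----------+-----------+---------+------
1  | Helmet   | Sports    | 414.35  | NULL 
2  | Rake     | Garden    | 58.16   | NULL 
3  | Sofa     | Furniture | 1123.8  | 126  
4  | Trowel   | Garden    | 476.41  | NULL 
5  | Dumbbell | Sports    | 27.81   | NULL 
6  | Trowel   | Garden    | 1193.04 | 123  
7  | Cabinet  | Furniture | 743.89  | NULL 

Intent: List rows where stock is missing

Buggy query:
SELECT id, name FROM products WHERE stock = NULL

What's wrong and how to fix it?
Bug: '= NULL' is always unknown in SQL three-valued logic, so no rows match

Fix: Replace '= NULL' with 'IS NULL'

Corrected query:
SELECT id, name FROM products WHERE stock IS NULL

Result:
id | name    
---+---------
1  | Helmet  
2  | Rake    
4  | Trowel  
5  | Dumbbell
7  | Cabinet 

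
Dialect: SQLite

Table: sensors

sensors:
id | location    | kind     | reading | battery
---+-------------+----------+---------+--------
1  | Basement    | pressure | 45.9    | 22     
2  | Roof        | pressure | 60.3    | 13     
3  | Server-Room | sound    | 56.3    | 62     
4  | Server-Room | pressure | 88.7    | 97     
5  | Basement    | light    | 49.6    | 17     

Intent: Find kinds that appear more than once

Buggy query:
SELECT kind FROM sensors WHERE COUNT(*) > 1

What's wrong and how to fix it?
Bug: WHERE can't reference COUNT(*); aggregates are computed after WHERE

Fix: Group first, then use HAVING for the count condition

Corrected query:
SELECT kind FROM sensors GROUP BY kind HAVING COUNT(*) > 1

Result:
kind    
--------
pressure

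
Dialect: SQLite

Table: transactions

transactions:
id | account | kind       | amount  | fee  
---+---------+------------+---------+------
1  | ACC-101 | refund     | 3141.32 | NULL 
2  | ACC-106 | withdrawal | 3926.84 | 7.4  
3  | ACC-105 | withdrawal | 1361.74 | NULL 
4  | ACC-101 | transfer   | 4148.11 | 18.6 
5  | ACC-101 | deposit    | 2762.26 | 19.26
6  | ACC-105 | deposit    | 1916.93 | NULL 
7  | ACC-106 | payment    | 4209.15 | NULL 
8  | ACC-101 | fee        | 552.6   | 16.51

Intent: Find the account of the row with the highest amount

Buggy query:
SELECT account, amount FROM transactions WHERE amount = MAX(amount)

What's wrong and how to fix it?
Bug: WHERE is evaluated per row; an aggregate over the whole table isn't defined there

Fix: Use a subquery: WHERE amount = (SELECT MAX(amount) FROM transactions)

Corrected query:
SELECT account, amount FROM transactions WHERE amount = (SELECT MAX(amount) FROM transactions)

Result:
account | amount 
--------+--------
ACC-106 | 4209.15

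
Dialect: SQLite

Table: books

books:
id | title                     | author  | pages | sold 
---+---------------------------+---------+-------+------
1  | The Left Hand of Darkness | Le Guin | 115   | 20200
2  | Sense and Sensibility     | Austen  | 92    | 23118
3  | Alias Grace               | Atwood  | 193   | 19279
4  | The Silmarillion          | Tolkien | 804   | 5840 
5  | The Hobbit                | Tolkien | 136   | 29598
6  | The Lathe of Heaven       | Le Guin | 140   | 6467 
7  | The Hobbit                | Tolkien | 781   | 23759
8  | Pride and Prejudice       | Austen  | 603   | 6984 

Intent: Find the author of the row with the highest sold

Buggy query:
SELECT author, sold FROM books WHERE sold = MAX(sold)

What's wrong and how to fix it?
Bug: MAX(sold) is an aggregate and cannot be used directly in WHERE

Fix: Use a subquery: WHERE sold = (SELECT MAX(sold) FROM books)

Corrected query:
SELECT author, sold FROM books WHERE sold = (SELECT MAX(sold) FROM books)

Result:
author  | sold 
--------+------
Tolkien | 29598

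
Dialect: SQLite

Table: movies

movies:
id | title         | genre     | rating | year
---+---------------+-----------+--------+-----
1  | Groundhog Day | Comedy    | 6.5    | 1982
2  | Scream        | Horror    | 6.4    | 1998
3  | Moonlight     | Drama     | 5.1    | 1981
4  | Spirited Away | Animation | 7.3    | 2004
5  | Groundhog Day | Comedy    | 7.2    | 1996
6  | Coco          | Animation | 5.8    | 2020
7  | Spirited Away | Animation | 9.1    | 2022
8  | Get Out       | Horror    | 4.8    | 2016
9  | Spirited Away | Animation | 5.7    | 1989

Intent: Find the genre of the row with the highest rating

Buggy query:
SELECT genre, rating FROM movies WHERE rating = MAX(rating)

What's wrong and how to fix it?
Bug: WHERE is evaluated per row; an aggregate over the whole table isn't defined there

Fix: Wrap MAX in a scalar subquery so WHERE compares against a single value

Corrected query:
SELECT genre, rating FROM movies WHERE rating = (SELECT MAX(rating) FROM movies)

Result:
genre     | rating
----------+-------
Animation | 9.1   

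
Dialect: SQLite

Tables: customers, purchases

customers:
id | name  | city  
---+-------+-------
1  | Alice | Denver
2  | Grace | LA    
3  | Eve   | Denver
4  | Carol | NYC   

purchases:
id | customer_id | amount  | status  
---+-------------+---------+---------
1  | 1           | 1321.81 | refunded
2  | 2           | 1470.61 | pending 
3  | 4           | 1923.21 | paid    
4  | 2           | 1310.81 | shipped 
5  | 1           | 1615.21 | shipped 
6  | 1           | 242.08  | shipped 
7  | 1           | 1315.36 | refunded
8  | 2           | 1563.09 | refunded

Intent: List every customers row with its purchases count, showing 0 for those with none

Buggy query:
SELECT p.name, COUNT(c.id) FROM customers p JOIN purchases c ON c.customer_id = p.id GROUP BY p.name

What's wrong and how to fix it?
Bug: An inner join excludes parents with zero children

Fix: Switch to LEFT JOIN to retain unmatched parent rows

Corrected query:
SELECT p.name, COUNT(c.id) FROM customers p LEFT JOIN purchases c ON c.customer_id = p.id GROUP BY p.name

Result:
name  | COUNT(c.id)
------+------------
Alice | 4          
Carol | 1          
Eve   | 0          
Grace | 3          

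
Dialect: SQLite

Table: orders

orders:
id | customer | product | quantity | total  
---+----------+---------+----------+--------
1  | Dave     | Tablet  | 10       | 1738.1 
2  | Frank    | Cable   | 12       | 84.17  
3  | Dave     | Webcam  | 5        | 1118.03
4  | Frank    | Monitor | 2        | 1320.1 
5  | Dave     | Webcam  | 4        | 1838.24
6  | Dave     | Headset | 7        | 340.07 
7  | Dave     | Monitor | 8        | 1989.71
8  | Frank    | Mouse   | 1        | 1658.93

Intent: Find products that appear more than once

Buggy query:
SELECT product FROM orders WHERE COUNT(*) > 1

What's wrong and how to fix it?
Bug: COUNT(*) is an aggregate and cannot be used in WHERE

Fix: Group first, then use HAVING for the count condition

Corrected query:
SELECT product FROM orders GROUP BY product HAVING COUNT(*) > 1

Result:
product
-------
Monitor
Webcam 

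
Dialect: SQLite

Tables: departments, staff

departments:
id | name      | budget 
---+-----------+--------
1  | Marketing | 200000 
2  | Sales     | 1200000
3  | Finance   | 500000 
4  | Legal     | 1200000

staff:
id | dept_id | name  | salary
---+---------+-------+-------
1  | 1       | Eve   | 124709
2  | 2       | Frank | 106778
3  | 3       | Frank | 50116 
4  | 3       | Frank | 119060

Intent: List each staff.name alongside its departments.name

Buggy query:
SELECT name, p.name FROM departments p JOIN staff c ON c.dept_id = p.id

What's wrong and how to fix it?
Bug: 'name' exists in both joined tables, so the database can't tell which one is meant

Fix: Qualify the column with its table alias (c.name)

Corrected query:
SELECT c.name, p.name FROM departments p JOIN staff c ON c.dept_id = p.id

Result:
name  | name     
------+----------
Eve   | Marketing
Frank | Sales    
Frank | Finance  
Frank | Finance  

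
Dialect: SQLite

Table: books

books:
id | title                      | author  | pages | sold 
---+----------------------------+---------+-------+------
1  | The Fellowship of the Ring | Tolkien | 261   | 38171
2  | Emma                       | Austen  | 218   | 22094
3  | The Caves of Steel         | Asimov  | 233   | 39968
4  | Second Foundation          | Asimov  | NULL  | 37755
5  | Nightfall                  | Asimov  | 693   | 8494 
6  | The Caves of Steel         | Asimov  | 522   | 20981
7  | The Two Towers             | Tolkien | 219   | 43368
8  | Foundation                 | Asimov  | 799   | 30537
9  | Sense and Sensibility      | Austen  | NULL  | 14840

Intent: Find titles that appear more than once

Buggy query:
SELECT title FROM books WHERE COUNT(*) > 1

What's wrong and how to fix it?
Bug: COUNT(*) is an aggregate and cannot be used in WHERE

Fix: Group first, then use HAVING for the count condition

Corrected query:
SELECT title FROM books GROUP BY title HAVING COUNT(*) > 1

Result:
title             
------------------
The Caves of Steel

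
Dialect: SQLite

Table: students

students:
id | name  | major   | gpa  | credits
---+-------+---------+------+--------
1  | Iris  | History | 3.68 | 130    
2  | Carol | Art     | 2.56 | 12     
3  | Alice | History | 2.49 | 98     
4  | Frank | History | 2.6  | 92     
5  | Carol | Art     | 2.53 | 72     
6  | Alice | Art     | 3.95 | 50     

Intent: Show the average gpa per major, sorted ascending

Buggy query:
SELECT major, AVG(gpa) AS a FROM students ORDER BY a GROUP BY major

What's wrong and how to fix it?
Bug: GROUP BY must precede ORDER BY

Fix: Move ORDER BY to the end, after GROUP BY

Corrected query:
SELECT major, AVG(gpa) AS a FROM students GROUP BY major ORDER BY a

Result:
major   | a       
--------+---------
History | 2.923333
Art     | 3.013333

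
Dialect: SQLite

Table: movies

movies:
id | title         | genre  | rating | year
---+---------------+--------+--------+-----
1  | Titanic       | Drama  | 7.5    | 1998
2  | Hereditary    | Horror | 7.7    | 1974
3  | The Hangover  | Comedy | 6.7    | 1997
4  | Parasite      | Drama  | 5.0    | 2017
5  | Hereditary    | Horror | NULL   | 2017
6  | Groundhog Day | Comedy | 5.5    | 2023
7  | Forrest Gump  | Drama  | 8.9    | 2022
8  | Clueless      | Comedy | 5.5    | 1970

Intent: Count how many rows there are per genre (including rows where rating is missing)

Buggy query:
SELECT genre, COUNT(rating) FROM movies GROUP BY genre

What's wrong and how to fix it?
Bug: COUNT(rating) skips NULLs, so groups with missing rating are undercounted

Fix: Replace COUNT(rating) with COUNT(*)

Corrected query:
SELECT genre, COUNT(*) FROM movies GROUP BY genre

Result:
genre  | COUNT(*)
-------+---------
Comedy | 3       
Drama  | 3       
Horror | 2       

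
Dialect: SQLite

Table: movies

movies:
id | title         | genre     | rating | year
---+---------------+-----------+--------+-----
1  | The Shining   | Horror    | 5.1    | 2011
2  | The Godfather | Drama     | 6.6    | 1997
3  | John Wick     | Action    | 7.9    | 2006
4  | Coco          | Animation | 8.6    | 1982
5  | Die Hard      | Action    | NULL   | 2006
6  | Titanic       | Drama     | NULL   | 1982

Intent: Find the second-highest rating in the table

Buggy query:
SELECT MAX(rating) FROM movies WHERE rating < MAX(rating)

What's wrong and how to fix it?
Bug: The inner MAX is an aggregate inside WHERE, which is not allowed

Fix: Put the inner MAX in a scalar subquery

Corrected query:
SELECT MAX(rating) FROM movies WHERE rating < (SELECT MAX(rating) FROM movies)

Result:
MAX(rating)
-----------
7.9        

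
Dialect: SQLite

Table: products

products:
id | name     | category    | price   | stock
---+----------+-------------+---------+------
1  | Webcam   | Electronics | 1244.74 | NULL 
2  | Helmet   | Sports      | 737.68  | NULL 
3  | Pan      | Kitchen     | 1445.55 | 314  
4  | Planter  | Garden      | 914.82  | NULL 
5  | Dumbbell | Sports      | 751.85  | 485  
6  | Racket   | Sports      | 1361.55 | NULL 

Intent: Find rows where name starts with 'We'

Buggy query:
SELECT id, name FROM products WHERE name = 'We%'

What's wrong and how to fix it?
Bug: Wildcards only work with LIKE; '=' treats '%' as a literal character

Fix: Use LIKE for wildcard pattern matching

Corrected query:
SELECT id, name FROM products WHERE name LIKE 'We%'

Result:
id | name  
---+-------
1  | Webcam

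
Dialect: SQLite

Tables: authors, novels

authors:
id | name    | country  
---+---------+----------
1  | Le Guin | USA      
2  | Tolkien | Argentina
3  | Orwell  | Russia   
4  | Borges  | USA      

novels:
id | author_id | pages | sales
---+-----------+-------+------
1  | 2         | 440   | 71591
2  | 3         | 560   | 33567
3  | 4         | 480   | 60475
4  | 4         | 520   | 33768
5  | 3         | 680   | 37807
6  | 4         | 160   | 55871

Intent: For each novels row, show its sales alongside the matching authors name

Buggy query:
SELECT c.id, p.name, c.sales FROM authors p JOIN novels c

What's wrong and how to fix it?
Bug: JOIN with no ON clause produces a cartesian product; every novels row pairs with every authors row

Fix: Specify the join condition linking the foreign key to the parent id

Corrected query:
SELECT c.id, p.name, c.sales FROM authors p JOIN novels c ON c.author_id = p.id

Result:
id | name    | sales
---+---------+------
1  | Tolkien | 71591
2  | Orwell  | 33567
3  | Borges  | 60475
4  | Borges  | 33768
5  | Orwell  | 37807
6  | Borges  | 55871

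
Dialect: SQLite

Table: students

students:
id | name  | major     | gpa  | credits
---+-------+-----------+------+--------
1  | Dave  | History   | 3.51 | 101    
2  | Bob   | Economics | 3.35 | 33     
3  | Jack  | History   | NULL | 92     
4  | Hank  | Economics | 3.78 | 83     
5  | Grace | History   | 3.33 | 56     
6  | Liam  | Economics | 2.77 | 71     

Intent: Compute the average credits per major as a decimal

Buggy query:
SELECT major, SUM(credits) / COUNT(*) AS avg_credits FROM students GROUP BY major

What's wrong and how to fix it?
Bug: SUM(credits) and COUNT(*) are both integers; the division truncates the fractional part

Fix: Multiply by 1.0 (or CAST to REAL) to force floating-point division

Corrected query:
SELECT major, SUM(credits) * 1.0 / COUNT(*) AS avg_credits FROM students GROUP BY major

Result:
major     | avg_credits
----------+------------
Economics | 62.333333  
History   | 83         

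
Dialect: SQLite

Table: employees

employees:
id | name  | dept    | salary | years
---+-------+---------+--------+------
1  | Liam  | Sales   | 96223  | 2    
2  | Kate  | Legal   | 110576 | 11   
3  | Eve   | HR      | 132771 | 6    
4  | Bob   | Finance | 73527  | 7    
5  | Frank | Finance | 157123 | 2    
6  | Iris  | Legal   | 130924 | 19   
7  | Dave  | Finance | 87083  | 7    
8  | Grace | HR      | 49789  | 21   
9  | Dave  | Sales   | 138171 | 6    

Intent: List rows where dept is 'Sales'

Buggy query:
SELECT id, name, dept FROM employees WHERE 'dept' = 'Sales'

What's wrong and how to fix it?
Bug: Single quotes denote string literals in SQL; the column name is being compared as a constant string

Fix: Remove the quotes around the column name (or use double quotes for an identifier)

Corrected query:
SELECT id, name, dept FROM employees WHERE dept = 'Sales'

Result:
id | name | dept 
---+------+------
1  | Liam | Sales
9  | Dave | Sales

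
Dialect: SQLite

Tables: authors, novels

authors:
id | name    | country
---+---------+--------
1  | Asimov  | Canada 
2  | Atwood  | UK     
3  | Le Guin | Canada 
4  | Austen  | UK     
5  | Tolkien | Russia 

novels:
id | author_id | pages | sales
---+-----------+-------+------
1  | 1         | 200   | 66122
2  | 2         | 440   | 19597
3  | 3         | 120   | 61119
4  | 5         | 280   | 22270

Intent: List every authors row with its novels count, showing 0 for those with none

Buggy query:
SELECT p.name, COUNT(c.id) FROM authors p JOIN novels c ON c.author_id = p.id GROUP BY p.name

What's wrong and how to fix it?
Bug: An inner join excludes parents with zero children

Fix: Use LEFT JOIN so parents without children still appear (COUNT(c.id) gives 0)

Corrected query:
SELECT p.name, COUNT(c.id) FROM authors p LEFT JOIN novels c ON c.author_id = p.id GROUP BY p.name

Result:
name    | COUNT(c.id)
--------+------------
Asimov  | 1          
Atwood  | 1          
Austen  | 0          
Le Guin | 1          
Tolkien | 1          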